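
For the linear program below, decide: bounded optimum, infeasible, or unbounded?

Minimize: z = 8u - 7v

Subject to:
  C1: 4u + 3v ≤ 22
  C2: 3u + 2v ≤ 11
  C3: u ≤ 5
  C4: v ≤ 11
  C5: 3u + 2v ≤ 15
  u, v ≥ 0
The point (0, 5.5) satisfies every constraint, so the LP is feasible; the constraints give u ≤ 5 and v ≤ 11, which with u, v ≥ 0 keep the feasible region inside a bounded box. A feasible, bounded LP attains a finite optimum at a vertex.

Evaluating z = 8u - 7v at each vertex:
  (0, 0): z = 0
  (3.667, 0): z = 29.33
  (0, 5.5): z = -38.5

The LP has an optimal solution: (0, 5.5) with z = -38.5.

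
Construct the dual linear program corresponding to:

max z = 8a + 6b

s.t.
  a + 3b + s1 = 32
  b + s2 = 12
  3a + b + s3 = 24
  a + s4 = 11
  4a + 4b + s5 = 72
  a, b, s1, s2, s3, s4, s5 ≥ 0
Minimize: z = 32y1 + 12y2 + 24y3 + 11y4 + 72y5

Subject to:
  C1: -y1 - 3y3 - y4 - 4y5 ≤ -8
  C2: -3y1 - y2 - y3 - 4y5 ≤ -6
  y1, y2, y3, y4, y5 ≥ 0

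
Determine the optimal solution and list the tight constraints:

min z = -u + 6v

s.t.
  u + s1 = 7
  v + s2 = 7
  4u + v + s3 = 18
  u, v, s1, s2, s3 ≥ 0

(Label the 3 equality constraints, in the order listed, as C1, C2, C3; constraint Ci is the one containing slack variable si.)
Optimal: u = 4.5, v = 0
Binding: C3, v ≥ 0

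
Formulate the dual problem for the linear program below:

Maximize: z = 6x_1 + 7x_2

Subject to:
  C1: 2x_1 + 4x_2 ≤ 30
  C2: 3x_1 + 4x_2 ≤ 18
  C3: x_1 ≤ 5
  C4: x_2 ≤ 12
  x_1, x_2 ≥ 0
Minimize: z = 30y1 + 18y2 + 5y3 + 12y4

Subject to:
  C1: -2y1 - 3y2 - y3 ≤ -6
  C2: -4y1 - 4y2 - y4 ≤ -7
  y1, y2, y3, y4 ≥ 0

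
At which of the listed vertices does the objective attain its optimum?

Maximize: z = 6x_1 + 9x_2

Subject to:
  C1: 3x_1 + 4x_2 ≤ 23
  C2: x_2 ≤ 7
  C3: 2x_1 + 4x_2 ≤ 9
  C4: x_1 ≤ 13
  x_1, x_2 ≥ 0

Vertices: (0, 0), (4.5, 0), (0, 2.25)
Evaluating z = 6x_1 + 9x_2 at each vertex:
  (0, 0): z = 0
  (4.5, 0): z = 27
  (0, 2.25): z = 20.25

The largest value is z = 27, attained at (4.5, 0).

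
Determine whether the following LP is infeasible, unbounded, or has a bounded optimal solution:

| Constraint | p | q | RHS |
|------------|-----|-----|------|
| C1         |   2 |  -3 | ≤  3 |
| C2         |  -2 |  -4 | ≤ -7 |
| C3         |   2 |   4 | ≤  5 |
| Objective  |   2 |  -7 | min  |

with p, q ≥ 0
C3 requires 2p + 4q ≤ 5, while C2 (-2p - 4q ≤ -7) is equivalent to 2p + 4q ≥ 7. Together they would need 7 ≤ 2p + 4q ≤ 5, which is impossible since 7 > 5. No point satisfies all constraints.

Infeasible — the constraint set is empty.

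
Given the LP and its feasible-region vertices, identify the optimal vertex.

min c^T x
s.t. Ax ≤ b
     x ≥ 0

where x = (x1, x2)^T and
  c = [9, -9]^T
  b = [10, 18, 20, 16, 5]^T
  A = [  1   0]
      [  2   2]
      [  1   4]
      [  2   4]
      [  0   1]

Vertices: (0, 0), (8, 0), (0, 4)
Evaluating z = 9x1 - 9x2 at each vertex:
  (0, 0): z = 0
  (8, 0): z = 72
  (0, 4): z = -36

The smallest value is z = -36, attained at (0, 4).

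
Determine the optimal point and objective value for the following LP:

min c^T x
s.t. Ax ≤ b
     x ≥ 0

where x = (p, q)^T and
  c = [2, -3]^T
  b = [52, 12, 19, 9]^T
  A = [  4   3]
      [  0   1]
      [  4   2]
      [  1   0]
p = 0, q = 9.5, z = -28.5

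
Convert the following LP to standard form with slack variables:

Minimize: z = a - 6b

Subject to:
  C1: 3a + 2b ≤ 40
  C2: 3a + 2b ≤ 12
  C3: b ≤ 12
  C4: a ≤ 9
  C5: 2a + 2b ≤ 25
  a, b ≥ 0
min z = a - 6b

s.t.
  3a + 2b + s1 = 40
  3a + 2b + s2 = 12
  b + s3 = 12
  a + s4 = 9
  2a + 2b + s5 = 25
  a, b, s1, s2, s3, s4, s5 ≥ 0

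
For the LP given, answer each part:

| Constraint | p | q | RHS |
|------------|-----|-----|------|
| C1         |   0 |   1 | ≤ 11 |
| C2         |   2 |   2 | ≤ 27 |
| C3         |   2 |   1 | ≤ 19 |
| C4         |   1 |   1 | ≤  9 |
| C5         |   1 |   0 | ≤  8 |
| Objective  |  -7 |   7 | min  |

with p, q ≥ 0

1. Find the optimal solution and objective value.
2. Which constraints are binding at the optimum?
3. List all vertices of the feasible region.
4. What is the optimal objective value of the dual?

1. p = 8, q = 0, z = -56
2. C5, q ≥ 0
3. (0, 0), (8, 0), (8, 1), (0, 9)
4. -56 (by strong duality, equal to the primal optimum)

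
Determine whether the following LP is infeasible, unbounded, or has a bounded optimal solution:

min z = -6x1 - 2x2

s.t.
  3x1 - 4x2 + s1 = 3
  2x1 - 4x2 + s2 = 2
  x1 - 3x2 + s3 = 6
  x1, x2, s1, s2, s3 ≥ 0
Feasible point: (0, 0) satisfies every constraint, so the LP is feasible.
Direction d = (0, 1): for each constraint row a, a·d ≤ 0 —
  (3)(0) + (-4)(1) = -4 ≤ 0
  (2)(0) + (-4)(1) = -4 ≤ 0
  (1)(0) + (-3)(1) = -3 ≤ 0
and d ≥ 0, so (0, 0) + t·d stays feasible for every t ≥ 0. Along this ray z = -6x1 - 2x2 changes by -2 per unit t, so z → −∞.

Unbounded — the objective can decrease without bound over the feasible region.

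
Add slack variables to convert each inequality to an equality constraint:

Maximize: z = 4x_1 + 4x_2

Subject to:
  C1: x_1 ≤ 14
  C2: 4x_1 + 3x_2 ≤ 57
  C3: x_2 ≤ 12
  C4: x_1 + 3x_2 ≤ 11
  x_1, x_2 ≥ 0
max z = 4x_1 + 4x_2

s.t.
  x_1 + s1 = 14
  4x_1 + 3x_2 + s2 = 57
  x_2 + s3 = 12
  x_1 + 3x_2 + s4 = 11
  x_1, x_2, s1, s2, s3, s4 ≥ 0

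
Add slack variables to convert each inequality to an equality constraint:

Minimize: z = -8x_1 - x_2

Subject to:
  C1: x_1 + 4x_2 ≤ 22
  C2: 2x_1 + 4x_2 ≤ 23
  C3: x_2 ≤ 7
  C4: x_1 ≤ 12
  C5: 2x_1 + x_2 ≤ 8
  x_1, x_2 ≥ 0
min z = -8x_1 - x_2

s.t.
  x_1 + 4x_2 + s1 = 22
  2x_1 + 4x_2 + s2 = 23
  x_2 + s3 = 7
  x_1 + s4 = 12
  2x_1 + x_2 + s5 = 8
  x_1, x_2, s1, s2, s3, s4, s5 ≥ 0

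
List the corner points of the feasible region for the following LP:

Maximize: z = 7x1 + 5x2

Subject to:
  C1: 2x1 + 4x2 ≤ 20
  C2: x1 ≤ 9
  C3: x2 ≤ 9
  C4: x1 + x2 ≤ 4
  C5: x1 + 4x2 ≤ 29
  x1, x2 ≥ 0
Each vertex is the intersection of two constraint boundaries that also satisfies all remaining constraints:
  x1 = 0 and x2 = 0 → (0, 0)
  x1 + x2 = 4 and x2 = 0 → (4, 0)
  x1 + x2 = 4 and x1 = 0 → (0, 4)

Vertices: (0, 0), (4, 0), (0, 4)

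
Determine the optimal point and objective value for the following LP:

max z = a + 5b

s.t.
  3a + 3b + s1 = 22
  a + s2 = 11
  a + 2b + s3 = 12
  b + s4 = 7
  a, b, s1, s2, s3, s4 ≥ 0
Each vertex is the intersection of two constraint boundaries that also satisfies all remaining constraints:
  a = 0 and b = 0 → (0, 0)
  3a + 3b = 22 and b = 0 → (7.333, 0)
  3a + 3b = 22 and a + 2b = 12 → (2.667, 4.667)
  a + 2b = 12 and a = 0 → (0, 6)

Evaluating z = a + 5b at each vertex:
  (0, 0): z = 0
  (7.333, 0): z = 7.333
  (2.667, 4.667): z = 26
  (0, 6): z = 30

The maximum is at (0, 6) with z = 30.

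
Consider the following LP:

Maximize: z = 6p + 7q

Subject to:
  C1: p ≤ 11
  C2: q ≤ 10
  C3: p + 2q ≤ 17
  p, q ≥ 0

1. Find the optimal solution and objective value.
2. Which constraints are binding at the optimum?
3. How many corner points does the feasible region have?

1. p = 11, q = 3, z = 87
2. C1, C3
3. 4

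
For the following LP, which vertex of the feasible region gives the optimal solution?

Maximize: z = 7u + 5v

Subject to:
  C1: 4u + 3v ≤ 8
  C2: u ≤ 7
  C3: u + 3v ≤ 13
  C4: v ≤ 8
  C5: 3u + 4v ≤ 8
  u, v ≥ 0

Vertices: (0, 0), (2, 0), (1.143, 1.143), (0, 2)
Evaluating z = 7u + 5v at each vertex:
  (0, 0): z = 0
  (2, 0): z = 14
  (1.143, 1.143): z = 13.71
  (0, 2): z = 10

The largest value is z = 14, attained at (2, 0).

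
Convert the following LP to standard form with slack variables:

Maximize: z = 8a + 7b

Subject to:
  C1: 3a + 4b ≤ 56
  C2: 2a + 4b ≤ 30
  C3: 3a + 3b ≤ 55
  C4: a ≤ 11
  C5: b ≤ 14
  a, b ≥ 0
max z = 8a + 7b

s.t.
  3a + 4b + s1 = 56
  2a + 4b + s2 = 30
  3a + 3b + s3 = 55
  a + s4 = 11
  b + s5 = 14
  a, b, s1, s2, s3, s4, s5 ≥ 0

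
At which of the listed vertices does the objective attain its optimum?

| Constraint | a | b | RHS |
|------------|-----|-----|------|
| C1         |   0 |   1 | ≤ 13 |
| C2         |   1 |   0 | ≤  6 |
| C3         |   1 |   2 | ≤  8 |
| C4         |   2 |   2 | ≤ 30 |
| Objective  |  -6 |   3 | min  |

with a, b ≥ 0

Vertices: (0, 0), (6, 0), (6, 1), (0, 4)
(6, 0) with z = -36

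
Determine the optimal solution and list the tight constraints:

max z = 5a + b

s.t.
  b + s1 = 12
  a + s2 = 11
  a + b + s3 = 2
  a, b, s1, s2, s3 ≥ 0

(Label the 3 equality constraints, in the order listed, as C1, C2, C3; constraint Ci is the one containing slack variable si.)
Optimal: a = 2, b = 0
Slack at optimum:
  C1: slack = 12
  C2: slack = 9
  C3: slack = 0 (binding)
  a ≥ 0: a = 2
  b ≥ 0: b = 0 (binding)
Binding constraints: C3, b ≥ 0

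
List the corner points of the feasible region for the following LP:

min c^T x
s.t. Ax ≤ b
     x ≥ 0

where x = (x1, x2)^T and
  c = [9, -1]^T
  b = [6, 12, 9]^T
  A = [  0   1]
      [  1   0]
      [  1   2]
Each vertex is the intersection of two constraint boundaries that also satisfies all remaining constraints:
  x1 = 0 and x2 = 0 → (0, 0)
  x1 + 2x2 = 9 and x2 = 0 → (9, 0)
  x1 + 2x2 = 9 and x1 = 0 → (0, 4.5)

Vertices: (0, 0), (9, 0), (0, 4.5)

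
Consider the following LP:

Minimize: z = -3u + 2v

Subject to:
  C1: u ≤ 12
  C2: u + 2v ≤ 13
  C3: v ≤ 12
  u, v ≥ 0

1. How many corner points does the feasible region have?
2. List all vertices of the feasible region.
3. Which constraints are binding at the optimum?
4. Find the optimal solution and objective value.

1. 4
2. (0, 0), (12, 0), (12, 0.5), (0, 6.5)
3. C1, v ≥ 0
4. u = 12, v = 0, z = -36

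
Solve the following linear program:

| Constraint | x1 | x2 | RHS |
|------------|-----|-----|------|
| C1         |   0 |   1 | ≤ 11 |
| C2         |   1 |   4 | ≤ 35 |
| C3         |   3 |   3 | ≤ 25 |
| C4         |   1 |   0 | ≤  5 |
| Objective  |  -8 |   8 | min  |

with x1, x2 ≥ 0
Each vertex is the intersection of two constraint boundaries that also satisfies all remaining constraints:
  x1 = 0 and x2 = 0 → (0, 0)
  x1 = 5 and x2 = 0 → (5, 0)
  3x1 + 3x2 = 25 and x1 = 5 → (5, 3.333)
  3x1 + 3x2 = 25 and x1 = 0 → (0, 8.333)

Evaluating z = -8x1 + 8x2 at each vertex:
  (0, 0): z = 0
  (5, 0): z = -40
  (5, 3.333): z = -13.33
  (0, 8.333): z = 66.67

The minimum is at (5, 0) with z = -40.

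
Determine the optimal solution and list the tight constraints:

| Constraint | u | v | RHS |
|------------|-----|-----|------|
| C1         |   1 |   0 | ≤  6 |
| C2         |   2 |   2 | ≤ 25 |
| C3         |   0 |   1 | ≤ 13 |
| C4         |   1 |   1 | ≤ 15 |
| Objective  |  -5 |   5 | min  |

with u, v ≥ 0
Optimal: u = 6, v = 0
Slack at optimum:
  C1: slack = 0 (binding)
  C2: slack = 13
  C3: slack = 13
  C4: slack = 9
  u ≥ 0: u = 6
  v ≥ 0: v = 0 (binding)
Binding constraints: C1, v ≥ 0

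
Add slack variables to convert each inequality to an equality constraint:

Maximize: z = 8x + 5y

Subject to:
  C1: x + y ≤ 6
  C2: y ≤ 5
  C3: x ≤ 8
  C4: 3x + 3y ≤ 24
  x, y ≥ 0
max z = 8x + 5y

s.t.
  x + y + s1 = 6
  y + s2 = 5
  x + s3 = 8
  3x + 3y + s4 = 24
  x, y, s1, s2, s3, s4 ≥ 0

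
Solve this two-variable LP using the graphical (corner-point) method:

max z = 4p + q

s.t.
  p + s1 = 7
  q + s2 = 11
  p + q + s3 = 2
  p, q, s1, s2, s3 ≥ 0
Each vertex is the intersection of two constraint boundaries that also satisfies all remaining constraints:
  p = 0 and q = 0 → (0, 0)
  p + q = 2 and q = 0 → (2, 0)
  p + q = 2 and p = 0 → (0, 2)

Evaluating z = 4p + q at each vertex:
  (0, 0): z = 0
  (2, 0): z = 8
  (0, 2): z = 2

The maximum is at (2, 0) with z = 8.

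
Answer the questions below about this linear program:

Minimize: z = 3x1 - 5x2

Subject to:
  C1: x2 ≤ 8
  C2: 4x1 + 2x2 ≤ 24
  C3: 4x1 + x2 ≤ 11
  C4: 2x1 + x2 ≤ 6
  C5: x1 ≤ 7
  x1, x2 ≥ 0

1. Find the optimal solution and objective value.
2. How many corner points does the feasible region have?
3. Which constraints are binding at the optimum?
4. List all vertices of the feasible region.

1. x1 = 0, x2 = 6, z = -30
2. 4
3. C4, x1 ≥ 0
4. (0, 0), (2.75, 0), (2.5, 1), (0, 6)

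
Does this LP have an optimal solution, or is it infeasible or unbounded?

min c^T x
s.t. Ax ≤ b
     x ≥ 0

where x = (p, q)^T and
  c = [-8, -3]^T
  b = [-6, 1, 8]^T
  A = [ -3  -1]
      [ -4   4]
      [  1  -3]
Feasible point: (2, 0) satisfies every constraint, so the LP is feasible.
Direction d = (1, 1): for each constraint row a, a·d ≤ 0 —
  (-3)(1) + (-1)(1) = -4 ≤ 0
  (-4)(1) + (4)(1) = 0 ≤ 0
  (1)(1) + (-3)(1) = -2 ≤ 0
and d ≥ 0, so (2, 0) + t·d stays feasible for every t ≥ 0. Along this ray z = -8p - 3q changes by -11 per unit t, so z → −∞.

Unbounded: there is a feasible ray along which z → −∞.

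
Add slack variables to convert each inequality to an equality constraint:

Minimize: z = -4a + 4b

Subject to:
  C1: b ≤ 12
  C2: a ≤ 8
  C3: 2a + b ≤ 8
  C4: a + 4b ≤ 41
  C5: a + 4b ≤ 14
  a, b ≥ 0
min z = -4a + 4b

s.t.
  b + s1 = 12
  a + s2 = 8
  2a + b + s3 = 8
  a + 4b + s4 = 41
  a + 4b + s5 = 14
  a, b, s1, s2, s3, s4, s5 ≥ 0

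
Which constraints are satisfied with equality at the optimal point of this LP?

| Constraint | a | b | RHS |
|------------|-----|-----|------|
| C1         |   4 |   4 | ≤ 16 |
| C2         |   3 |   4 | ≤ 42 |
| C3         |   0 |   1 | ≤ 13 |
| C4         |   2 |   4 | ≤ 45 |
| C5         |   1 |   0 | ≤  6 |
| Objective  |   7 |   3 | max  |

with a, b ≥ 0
Optimal: a = 4, b = 0
Slack at optimum:
  C1: slack = 0 (binding)
  C2: slack = 30
  C3: slack = 13
  C4: slack = 37
  C5: slack = 2
  a ≥ 0: a = 4
  b ≥ 0: b = 0 (binding)
Binding constraints: C1, b ≥ 0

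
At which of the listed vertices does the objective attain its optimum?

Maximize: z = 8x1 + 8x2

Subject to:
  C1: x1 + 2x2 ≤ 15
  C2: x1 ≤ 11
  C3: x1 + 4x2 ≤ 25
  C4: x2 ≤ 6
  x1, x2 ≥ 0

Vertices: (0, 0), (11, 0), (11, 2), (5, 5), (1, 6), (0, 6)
Evaluating z = 8x1 + 8x2 at each vertex:
  (0, 0): z = 0
  (11, 0): z = 88
  (11, 2): z = 104
  (5, 5): z = 80
  (1, 6): z = 56
  (0, 6): z = 48

The largest value is z = 104, attained at (11, 2).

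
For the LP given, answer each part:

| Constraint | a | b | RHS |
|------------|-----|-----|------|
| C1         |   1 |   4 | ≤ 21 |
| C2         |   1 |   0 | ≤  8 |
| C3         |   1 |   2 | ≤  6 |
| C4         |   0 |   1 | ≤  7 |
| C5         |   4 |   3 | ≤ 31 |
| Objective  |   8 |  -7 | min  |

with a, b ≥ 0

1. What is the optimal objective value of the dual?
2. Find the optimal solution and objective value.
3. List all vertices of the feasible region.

1. -21 (by strong duality, equal to the primal optimum)
2. a = 0, b = 3, z = -21
3. (0, 0), (6, 0), (0, 3)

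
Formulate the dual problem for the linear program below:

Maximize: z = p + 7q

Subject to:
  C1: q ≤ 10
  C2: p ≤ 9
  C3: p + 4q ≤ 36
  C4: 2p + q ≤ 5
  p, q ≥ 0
Minimize: z = 10y1 + 9y2 + 36y3 + 5y4

Subject to:
  C1: -y2 - y3 - 2y4 ≤ -1
  C2: -y1 - 4y3 - y4 ≤ -7
  y1, y2, y3, y4 ≥ 0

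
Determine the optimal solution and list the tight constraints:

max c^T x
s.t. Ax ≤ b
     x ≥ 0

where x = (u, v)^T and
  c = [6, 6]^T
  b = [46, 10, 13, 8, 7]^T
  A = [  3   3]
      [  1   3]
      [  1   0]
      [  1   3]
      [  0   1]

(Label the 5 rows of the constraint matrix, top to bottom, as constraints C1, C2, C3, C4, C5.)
Optimal: u = 8, v = 0
Binding: C4, v ≥ 0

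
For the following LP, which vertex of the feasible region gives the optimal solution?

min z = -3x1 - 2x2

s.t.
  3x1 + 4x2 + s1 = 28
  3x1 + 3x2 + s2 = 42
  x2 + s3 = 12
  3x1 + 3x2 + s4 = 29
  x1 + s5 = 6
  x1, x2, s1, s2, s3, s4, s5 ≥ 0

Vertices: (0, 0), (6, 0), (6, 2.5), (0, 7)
Evaluating z = -3x1 - 2x2 at each vertex:
  (0, 0): z = 0
  (6, 0): z = -18
  (6, 2.5): z = -23
  (0, 7): z = -14

The smallest value is z = -23, attained at (6, 2.5).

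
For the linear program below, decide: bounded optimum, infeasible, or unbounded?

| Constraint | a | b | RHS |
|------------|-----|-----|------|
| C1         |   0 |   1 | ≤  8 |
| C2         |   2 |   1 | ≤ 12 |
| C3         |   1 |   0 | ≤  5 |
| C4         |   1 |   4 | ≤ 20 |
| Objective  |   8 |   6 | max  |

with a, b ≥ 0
The point (4, 4) satisfies every constraint, so the LP is feasible; the constraints give a ≤ 5 and b ≤ 8, which with a, b ≥ 0 keep the feasible region inside a bounded box. A feasible, bounded LP attains a finite optimum at a vertex.

The LP has an optimal solution: (4, 4) with z = 56.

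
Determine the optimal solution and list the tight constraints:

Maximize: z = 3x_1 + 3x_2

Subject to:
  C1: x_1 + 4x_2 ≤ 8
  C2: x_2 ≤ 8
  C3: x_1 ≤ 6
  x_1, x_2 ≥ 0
Optimal: x_1 = 6, x_2 = 0.5
Slack at optimum:
  C1: slack = 0 (binding)
  C2: slack = 7.5
  C3: slack = 0 (binding)
  x_1 ≥ 0: x_1 = 6
  x_2 ≥ 0: x_2 = 0.5
Binding constraints: C1, C3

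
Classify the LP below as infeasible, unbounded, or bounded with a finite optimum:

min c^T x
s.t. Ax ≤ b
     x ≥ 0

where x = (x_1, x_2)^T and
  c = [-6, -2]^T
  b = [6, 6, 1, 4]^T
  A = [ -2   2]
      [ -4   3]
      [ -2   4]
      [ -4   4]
Feasible point: (0, 0) satisfies every constraint, so the LP is feasible.
Direction d = (1, 0): for each constraint row a, a·d ≤ 0 —
  (-2)(1) + (2)(0) = -2 ≤ 0
  (-4)(1) + (3)(0) = -4 ≤ 0
  (-2)(1) + (4)(0) = -2 ≤ 0
  (-4)(1) + (4)(0) = -4 ≤ 0
and d ≥ 0, so (0, 0) + t·d stays feasible for every t ≥ 0. Along this ray z = -6x_1 - 2x_2 changes by -6 per unit t, so z → −∞.

Unbounded: there is a feasible ray along which z → −∞.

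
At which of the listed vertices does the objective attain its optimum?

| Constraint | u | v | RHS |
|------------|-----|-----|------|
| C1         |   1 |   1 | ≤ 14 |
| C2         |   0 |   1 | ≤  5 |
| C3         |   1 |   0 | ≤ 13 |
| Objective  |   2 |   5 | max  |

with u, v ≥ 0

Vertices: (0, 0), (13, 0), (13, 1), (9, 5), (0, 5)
(9, 5) with z = 43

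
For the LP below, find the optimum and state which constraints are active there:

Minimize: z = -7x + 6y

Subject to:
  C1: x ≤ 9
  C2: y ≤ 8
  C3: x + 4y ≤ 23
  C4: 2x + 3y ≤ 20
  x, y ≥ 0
Optimal: x = 9, y = 0
Slack at optimum:
  C1: slack = 0 (binding)
  C2: slack = 8
  C3: slack = 14
  C4: slack = 2
  x ≥ 0: x = 9
  y ≥ 0: y = 0 (binding)
Binding constraints: C1, y ≥ 0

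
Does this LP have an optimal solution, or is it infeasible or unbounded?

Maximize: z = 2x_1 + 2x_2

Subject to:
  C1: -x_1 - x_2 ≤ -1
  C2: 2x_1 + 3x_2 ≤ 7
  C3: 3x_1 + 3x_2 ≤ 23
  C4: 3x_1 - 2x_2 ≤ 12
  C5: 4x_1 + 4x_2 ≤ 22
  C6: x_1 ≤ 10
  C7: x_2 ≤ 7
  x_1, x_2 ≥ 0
The point (3.5, 0) satisfies every constraint, so the LP is feasible; the constraints give x_1 ≤ 10 and x_2 ≤ 7, which with x_1, x_2 ≥ 0 keep the feasible region inside a bounded box. A feasible, bounded LP attains a finite optimum at a vertex.

Evaluating z = 2x_1 + 2x_2 at each vertex:
  (1, 0): z = 2
  (3.5, 0): z = 7
  (0, 2.333): z = 4.667
  (0, 1): z = 2

Feasible with finite optimum z* = 7 at (3.5, 0).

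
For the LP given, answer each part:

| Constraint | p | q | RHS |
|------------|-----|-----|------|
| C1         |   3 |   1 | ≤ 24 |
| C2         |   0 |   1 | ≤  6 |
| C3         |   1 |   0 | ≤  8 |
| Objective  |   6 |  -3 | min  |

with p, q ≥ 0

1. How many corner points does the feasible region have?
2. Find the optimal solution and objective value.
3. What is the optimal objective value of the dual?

1. 4
2. p = 0, q = 6, z = -18
3. -18 (by strong duality, equal to the primal optimum)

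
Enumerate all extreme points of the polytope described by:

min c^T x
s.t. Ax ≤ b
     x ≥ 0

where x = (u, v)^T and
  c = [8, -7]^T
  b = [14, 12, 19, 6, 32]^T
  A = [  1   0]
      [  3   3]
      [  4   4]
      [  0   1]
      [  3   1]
Each vertex is the intersection of two constraint boundaries that also satisfies all remaining constraints:
  u = 0 and v = 0 → (0, 0)
  3u + 3v = 12 and v = 0 → (4, 0)
  3u + 3v = 12 and u = 0 → (0, 4)

Vertices: (0, 0), (4, 0), (0, 4)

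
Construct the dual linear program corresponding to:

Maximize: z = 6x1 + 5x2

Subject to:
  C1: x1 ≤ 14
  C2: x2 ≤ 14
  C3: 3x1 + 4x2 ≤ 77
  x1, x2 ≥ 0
Minimize: z = 14y1 + 14y2 + 77y3

Subject to:
  C1: -y1 - 3y3 ≤ -6
  C2: -y2 - 4y3 ≤ -5
  y1, y2, y3 ≥ 0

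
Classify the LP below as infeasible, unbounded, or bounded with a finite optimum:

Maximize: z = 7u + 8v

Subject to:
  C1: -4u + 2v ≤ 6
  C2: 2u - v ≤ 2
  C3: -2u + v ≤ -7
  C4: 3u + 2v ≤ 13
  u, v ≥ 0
C2 requires 2u - v ≤ 2, while C3 (-2u + v ≤ -7) is equivalent to 2u - v ≥ 7. Together they would need 7 ≤ 2u - v ≤ 2, which is impossible since 7 > 2. No point satisfies all constraints.

Infeasible — the constraint set is empty.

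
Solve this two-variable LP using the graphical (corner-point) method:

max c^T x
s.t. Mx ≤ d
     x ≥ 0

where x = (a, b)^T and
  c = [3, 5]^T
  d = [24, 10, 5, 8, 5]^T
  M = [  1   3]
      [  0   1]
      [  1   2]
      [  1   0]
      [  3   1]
Each vertex is the intersection of two constraint boundaries that also satisfies all remaining constraints:
  a = 0 and b = 0 → (0, 0)
  3a + b = 5 and b = 0 → (1.667, 0)
  a + 2b = 5 and 3a + b = 5 → (1, 2)
  a + 2b = 5 and a = 0 → (0, 2.5)

Evaluating z = 3a + 5b at each vertex:
  (0, 0): z = 0
  (1.667, 0): z = 5
  (1, 2): z = 13
  (0, 2.5): z = 12.5

The maximum is at (1, 2) with z = 13.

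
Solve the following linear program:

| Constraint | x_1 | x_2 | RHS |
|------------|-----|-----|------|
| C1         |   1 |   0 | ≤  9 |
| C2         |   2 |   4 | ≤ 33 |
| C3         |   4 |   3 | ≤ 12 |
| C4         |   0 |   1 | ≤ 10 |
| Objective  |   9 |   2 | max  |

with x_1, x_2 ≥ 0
x_1 = 3, x_2 = 0, z = 27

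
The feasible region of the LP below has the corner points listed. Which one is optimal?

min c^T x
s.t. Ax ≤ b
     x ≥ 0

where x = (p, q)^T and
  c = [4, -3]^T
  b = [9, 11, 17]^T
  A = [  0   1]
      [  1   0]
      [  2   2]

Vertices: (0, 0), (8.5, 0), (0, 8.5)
Evaluating z = 4p - 3q at each vertex:
  (0, 0): z = 0
  (8.5, 0): z = 34
  (0, 8.5): z = -25.5

The smallest value is z = -25.5, attained at (0, 8.5).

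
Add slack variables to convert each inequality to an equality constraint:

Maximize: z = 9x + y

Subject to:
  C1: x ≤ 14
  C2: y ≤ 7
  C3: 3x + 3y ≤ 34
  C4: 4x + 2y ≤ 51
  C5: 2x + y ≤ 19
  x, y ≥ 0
max z = 9x + y

s.t.
  x + s1 = 14
  y + s2 = 7
  3x + 3y + s3 = 34
  4x + 2y + s4 = 51
  2x + y + s5 = 19
  x, y, s1, s2, s3, s4, s5 ≥ 0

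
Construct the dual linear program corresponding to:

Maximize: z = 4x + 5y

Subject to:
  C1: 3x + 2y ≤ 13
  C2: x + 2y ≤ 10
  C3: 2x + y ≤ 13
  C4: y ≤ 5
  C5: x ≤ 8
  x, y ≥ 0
Minimize: z = 13y1 + 10y2 + 13y3 + 5y4 + 8y5

Subject to:
  C1: -3y1 - y2 - 2y3 - y5 ≤ -4
  C2: -2y1 - 2y2 - y3 - y4 ≤ -5
  y1, y2, y3, y4, y5 ≥ 0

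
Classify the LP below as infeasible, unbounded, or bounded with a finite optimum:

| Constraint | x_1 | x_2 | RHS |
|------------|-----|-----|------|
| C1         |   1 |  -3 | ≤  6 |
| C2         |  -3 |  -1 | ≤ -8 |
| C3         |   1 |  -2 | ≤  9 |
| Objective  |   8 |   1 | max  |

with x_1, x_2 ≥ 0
Feasible point: (3, 0) satisfies every constraint, so the LP is feasible.
Direction d = (0, 1): for each constraint row a, a·d ≤ 0 —
  (1)(0) + (-3)(1) = -3 ≤ 0
  (-3)(0) + (-1)(1) = -1 ≤ 0
  (1)(0) + (-2)(1) = -2 ≤ 0
and d ≥ 0, so (3, 0) + t·d stays feasible for every t ≥ 0. Along this ray z = 8x_1 + x_2 changes by 1 per unit t, so z → +∞.

The LP is unbounded; z can be made arbitrarily large.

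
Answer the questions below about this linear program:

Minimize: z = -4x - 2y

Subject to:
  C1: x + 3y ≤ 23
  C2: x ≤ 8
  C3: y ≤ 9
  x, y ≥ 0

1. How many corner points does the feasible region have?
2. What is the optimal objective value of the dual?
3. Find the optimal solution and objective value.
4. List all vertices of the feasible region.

1. 4
2. -42 (by strong duality, equal to the primal optimum)
3. x = 8, y = 5, z = -42
4. (0, 0), (8, 0), (8, 5), (0, 7.667)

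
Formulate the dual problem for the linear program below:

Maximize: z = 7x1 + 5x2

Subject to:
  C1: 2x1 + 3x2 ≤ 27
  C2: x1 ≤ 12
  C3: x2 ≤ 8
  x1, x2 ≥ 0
Minimize: z = 27y1 + 12y2 + 8y3

Subject to:
  C1: -2y1 - y2 ≤ -7
  C2: -3y1 - y3 ≤ -5
  y1, y2, y3 ≥ 0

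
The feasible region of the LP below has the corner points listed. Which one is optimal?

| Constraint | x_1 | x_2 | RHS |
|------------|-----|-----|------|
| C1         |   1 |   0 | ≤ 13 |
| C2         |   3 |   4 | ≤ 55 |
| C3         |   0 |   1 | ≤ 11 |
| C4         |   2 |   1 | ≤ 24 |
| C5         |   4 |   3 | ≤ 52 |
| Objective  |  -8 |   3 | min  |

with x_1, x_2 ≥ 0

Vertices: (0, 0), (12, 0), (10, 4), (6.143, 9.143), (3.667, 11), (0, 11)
(12, 0) with z = -96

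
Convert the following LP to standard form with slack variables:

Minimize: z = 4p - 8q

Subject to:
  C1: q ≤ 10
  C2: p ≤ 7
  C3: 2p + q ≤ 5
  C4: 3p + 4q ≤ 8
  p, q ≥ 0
min z = 4p - 8q

s.t.
  q + s1 = 10
  p + s2 = 7
  2p + q + s3 = 5
  3p + 4q + s4 = 8
  p, q, s1, s2, s3, s4 ≥ 0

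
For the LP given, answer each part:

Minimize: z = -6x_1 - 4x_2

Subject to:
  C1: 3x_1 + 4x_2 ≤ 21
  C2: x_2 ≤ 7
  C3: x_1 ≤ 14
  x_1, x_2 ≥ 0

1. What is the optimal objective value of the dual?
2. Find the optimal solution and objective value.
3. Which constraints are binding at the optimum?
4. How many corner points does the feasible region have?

1. -42 (by strong duality, equal to the primal optimum)
2. x_1 = 7, x_2 = 0, z = -42
3. C1, x_2 ≥ 0
4. 3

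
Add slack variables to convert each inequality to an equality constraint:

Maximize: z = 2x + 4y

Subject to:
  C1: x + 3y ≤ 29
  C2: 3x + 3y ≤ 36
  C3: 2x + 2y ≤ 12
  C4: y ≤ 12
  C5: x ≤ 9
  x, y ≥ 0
max z = 2x + 4y

s.t.
  x + 3y + s1 = 29
  3x + 3y + s2 = 36
  2x + 2y + s3 = 12
  y + s4 = 12
  x + s5 = 9
  x, y, s1, s2, s3, s4, s5 ≥ 0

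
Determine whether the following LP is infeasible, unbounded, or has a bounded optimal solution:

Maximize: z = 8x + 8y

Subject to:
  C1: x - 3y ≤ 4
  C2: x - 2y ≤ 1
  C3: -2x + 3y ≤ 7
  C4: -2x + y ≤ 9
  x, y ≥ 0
Feasible point: (0, 0) satisfies every constraint, so the LP is feasible.
Direction d = (2, 1): for each constraint row a, a·d ≤ 0 —
  (1)(2) + (-3)(1) = -1 ≤ 0
  (1)(2) + (-2)(1) = 0 ≤ 0
  (-2)(2) + (3)(1) = -1 ≤ 0
  (-2)(2) + (1)(1) = -3 ≤ 0
and d ≥ 0, so (0, 0) + t·d stays feasible for every t ≥ 0. Along this ray z = 8x + 8y changes by 24 per unit t, so z → +∞.

Unbounded — the objective can increase without bound over the feasible region.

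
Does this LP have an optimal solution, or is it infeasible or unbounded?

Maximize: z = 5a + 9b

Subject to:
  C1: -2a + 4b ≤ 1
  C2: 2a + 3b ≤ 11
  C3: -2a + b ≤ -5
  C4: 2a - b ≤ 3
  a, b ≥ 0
C4 requires 2a - b ≤ 3, while C3 (-2a + b ≤ -5) is equivalent to 2a - b ≥ 5. Together they would need 5 ≤ 2a - b ≤ 3, which is impossible since 5 > 3. No point satisfies all constraints.

Infeasible: no point satisfies all constraints simultaneously.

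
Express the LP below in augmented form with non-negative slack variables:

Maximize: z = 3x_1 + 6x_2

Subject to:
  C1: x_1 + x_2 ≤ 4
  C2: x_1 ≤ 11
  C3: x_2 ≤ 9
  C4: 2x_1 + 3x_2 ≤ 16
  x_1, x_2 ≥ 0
max z = 3x_1 + 6x_2

s.t.
  x_1 + x_2 + s1 = 4
  x_1 + s2 = 11
  x_2 + s3 = 9
  2x_1 + 3x_2 + s4 = 16
  x_1, x_2, s1, s2, s3, s4 ≥ 0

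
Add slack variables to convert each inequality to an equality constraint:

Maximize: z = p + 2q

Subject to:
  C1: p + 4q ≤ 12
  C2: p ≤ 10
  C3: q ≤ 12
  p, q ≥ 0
max z = p + 2q

s.t.
  p + 4q + s1 = 12
  p + s2 = 10
  q + s3 = 12
  p, q, s1, s2, s3 ≥ 0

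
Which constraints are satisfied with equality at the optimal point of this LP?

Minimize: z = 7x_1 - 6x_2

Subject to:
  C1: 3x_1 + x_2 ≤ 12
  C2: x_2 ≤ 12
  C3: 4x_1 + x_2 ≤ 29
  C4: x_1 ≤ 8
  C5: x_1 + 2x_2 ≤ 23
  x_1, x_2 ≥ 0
Optimal: x_1 = 0, x_2 = 11.5
Slack at optimum:
  C1: slack = 0.5
  C2: slack = 0.5
  C3: slack = 17.5
  C4: slack = 8
  C5: slack = 0 (binding)
  x_1 ≥ 0: x_1 = 0 (binding)
  x_2 ≥ 0: x_2 = 11.5
Binding constraints: C5, x_1 ≥ 0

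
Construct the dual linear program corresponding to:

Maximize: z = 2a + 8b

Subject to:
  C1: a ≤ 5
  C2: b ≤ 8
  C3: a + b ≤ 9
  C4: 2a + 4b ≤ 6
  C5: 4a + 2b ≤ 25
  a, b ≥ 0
Minimize: z = 5y1 + 8y2 + 9y3 + 6y4 + 25y5

Subject to:
  C1: -y1 - y3 - 2y4 - 4y5 ≤ -2
  C2: -y2 - y3 - 4y4 - 2y5 ≤ -8
  y1, y2, y3, y4, y5 ≥ 0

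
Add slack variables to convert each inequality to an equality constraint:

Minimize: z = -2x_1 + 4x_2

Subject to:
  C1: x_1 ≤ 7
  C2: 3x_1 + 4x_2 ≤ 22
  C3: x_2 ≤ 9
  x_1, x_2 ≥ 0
min z = -2x_1 + 4x_2

s.t.
  x_1 + s1 = 7
  3x_1 + 4x_2 + s2 = 22
  x_2 + s3 = 9
  x_1, x_2, s1, s2, s3 ≥ 0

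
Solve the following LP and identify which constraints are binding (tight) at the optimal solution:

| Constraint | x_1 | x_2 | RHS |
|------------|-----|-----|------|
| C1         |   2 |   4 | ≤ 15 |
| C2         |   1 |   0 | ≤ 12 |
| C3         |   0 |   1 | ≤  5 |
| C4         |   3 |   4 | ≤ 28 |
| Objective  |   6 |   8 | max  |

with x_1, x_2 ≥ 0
Optimal: x_1 = 7.5, x_2 = 0
Binding: C1, x_2 ≥ 0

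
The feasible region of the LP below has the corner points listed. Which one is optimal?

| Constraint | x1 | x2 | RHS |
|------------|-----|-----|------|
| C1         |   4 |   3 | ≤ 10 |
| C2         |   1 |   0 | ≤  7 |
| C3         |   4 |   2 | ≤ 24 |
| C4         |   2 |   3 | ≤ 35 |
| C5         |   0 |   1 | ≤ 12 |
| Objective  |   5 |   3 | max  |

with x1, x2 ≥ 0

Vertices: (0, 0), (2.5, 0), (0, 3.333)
Evaluating z = 5x1 + 3x2 at each vertex:
  (0, 0): z = 0
  (2.5, 0): z = 12.5
  (0, 3.333): z = 10

The largest value is z = 12.5, attained at (2.5, 0).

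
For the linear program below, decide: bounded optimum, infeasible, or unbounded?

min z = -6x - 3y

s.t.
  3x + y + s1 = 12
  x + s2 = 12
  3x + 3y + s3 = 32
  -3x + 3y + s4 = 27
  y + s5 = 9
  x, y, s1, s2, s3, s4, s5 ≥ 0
The point (1, 9) satisfies every constraint, so the LP is feasible; the constraints give x ≤ 12 and y ≤ 9, which with x, y ≥ 0 keep the feasible region inside a bounded box. A feasible, bounded LP attains a finite optimum at a vertex.

Evaluating z = -6x - 3y at each vertex:
  (0, 0): z = 0
  (4, 0): z = -24
  (1, 9): z = -33
  (0, 9): z = -27

Feasible with finite optimum z* = -33 at (1, 9).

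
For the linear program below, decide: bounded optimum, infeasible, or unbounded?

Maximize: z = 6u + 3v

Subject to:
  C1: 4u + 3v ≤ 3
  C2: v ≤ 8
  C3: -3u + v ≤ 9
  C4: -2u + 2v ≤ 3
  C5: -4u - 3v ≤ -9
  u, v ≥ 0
C1 requires 4u + 3v ≤ 3, while C5 (-4u - 3v ≤ -9) is equivalent to 4u + 3v ≥ 9. Together they would need 9 ≤ 4u + 3v ≤ 3, which is impossible since 9 > 3. No point satisfies all constraints.

Infeasible: no point satisfies all constraints simultaneously.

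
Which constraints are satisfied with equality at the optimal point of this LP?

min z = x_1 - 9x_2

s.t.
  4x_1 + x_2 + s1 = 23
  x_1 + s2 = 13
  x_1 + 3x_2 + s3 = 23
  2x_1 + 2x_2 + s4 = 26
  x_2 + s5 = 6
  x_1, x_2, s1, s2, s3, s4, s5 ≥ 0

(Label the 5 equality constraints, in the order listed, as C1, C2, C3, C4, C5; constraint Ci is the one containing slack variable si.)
Optimal: x_1 = 0, x_2 = 6
Binding: C5, x_1 ≥ 0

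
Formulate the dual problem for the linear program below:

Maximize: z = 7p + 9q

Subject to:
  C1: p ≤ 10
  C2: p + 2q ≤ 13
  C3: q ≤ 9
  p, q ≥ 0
Minimize: z = 10y1 + 13y2 + 9y3

Subject to:
  C1: -y1 - y2 ≤ -7
  C2: -2y2 - y3 ≤ -9
  y1, y2, y3 ≥ 0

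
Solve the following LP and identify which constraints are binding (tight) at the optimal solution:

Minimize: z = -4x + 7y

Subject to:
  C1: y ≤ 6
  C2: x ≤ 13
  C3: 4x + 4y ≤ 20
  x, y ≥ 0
Optimal: x = 5, y = 0
Binding: C3, y ≥ 0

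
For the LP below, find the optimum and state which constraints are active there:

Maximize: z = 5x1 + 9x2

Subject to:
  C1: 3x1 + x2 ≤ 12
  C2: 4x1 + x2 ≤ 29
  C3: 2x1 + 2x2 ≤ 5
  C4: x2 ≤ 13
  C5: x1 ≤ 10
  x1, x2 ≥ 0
Optimal: x1 = 0, x2 = 2.5
Slack at optimum:
  C1: slack = 9.5
  C2: slack = 26.5
  C3: slack = 0 (binding)
  C4: slack = 10.5
  C5: slack = 10
  x1 ≥ 0: x1 = 0 (binding)
  x2 ≥ 0: x2 = 2.5
Binding constraints: C3, x1 ≥ 0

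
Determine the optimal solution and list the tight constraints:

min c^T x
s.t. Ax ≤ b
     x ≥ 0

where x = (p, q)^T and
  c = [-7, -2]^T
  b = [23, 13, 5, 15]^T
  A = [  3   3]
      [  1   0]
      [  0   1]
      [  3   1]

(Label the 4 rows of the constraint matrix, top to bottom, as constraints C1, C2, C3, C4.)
Optimal: p = 5, q = 0
Slack at optimum:
  C1: slack = 8
  C2: slack = 8
  C3: slack = 5
  C4: slack = 0 (binding)
  p ≥ 0: p = 5
  q ≥ 0: q = 0 (binding)
Binding constraints: C4, q ≥ 0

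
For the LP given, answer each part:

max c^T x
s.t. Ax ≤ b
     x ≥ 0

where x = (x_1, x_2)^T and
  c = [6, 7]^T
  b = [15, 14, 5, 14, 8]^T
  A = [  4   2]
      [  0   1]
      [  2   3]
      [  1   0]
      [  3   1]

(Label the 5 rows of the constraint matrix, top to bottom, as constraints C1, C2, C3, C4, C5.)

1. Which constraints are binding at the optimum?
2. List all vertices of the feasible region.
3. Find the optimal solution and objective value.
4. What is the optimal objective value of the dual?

1. C3, x_2 ≥ 0
2. (0, 0), (2.5, 0), (0, 1.667)
3. x_1 = 2.5, x_2 = 0, z = 15
4. 15 (by strong duality, equal to the primal optimum)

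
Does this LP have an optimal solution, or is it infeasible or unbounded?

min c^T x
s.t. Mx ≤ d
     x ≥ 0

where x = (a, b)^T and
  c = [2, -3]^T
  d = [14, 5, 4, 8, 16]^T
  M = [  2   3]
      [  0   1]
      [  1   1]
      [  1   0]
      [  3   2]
The point (0, 4) satisfies every constraint, so the LP is feasible; the constraints give a ≤ 8 and b ≤ 5, which with a, b ≥ 0 keep the feasible region inside a bounded box. A feasible, bounded LP attains a finite optimum at a vertex.

Feasible with finite optimum z* = -12 at (0, 4).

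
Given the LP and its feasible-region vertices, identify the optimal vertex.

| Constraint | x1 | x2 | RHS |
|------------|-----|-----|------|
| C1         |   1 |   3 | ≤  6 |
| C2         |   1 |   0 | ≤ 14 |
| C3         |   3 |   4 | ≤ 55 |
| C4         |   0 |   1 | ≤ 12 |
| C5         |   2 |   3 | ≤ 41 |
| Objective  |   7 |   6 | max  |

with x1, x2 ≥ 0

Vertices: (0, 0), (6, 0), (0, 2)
(6, 0) with z = 42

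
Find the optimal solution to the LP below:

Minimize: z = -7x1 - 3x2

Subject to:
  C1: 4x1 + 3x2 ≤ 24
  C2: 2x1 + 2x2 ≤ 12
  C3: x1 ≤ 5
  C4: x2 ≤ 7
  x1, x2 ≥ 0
x1 = 5, x2 = 1, z = -38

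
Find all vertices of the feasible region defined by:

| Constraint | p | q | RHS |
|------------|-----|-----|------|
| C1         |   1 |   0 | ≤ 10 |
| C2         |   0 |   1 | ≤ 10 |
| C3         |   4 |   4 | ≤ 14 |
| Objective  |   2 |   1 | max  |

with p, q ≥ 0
Each vertex is the intersection of two constraint boundaries that also satisfies all remaining constraints:
  p = 0 and q = 0 → (0, 0)
  4p + 4q = 14 and q = 0 → (3.5, 0)
  4p + 4q = 14 and p = 0 → (0, 3.5)

Vertices: (0, 0), (3.5, 0), (0, 3.5)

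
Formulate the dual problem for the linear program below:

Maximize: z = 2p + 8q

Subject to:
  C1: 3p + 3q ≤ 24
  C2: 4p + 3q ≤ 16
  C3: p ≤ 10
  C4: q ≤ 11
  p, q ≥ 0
Minimize: z = 24y1 + 16y2 + 10y3 + 11y4

Subject to:
  C1: -3y1 - 4y2 - y3 ≤ -2
  C2: -3y1 - 3y2 - y4 ≤ -8
  y1, y2, y3, y4 ≥ 0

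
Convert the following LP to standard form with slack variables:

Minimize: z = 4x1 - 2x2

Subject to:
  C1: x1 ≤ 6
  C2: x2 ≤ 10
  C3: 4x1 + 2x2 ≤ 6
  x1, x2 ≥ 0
min z = 4x1 - 2x2

s.t.
  x1 + s1 = 6
  x2 + s2 = 10
  4x1 + 2x2 + s3 = 6
  x1, x2, s1, s2, s3 ≥ 0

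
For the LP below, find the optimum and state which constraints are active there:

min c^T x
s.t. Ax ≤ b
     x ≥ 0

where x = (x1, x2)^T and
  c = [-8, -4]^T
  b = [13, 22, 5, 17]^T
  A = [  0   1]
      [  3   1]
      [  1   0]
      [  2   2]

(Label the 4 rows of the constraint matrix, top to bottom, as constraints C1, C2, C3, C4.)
Optimal: x1 = 5, x2 = 3.5
Slack at optimum:
  C1: slack = 9.5
  C2: slack = 3.5
  C3: slack = 0 (binding)
  C4: slack = 0 (binding)
  x1 ≥ 0: x1 = 5
  x2 ≥ 0: x2 = 3.5
Binding constraints: C3, C4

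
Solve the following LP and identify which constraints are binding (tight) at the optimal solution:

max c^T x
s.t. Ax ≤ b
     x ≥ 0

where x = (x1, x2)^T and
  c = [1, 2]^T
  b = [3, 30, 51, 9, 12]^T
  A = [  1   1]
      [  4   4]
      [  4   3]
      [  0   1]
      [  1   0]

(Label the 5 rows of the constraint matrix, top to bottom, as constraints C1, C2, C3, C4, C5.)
Optimal: x1 = 0, x2 = 3
Binding: C1, x1 ≥ 0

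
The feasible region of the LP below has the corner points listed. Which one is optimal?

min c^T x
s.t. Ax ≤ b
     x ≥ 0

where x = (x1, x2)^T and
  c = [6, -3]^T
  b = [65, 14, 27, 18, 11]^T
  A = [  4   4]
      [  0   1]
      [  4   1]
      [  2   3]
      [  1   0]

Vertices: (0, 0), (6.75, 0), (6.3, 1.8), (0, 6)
Evaluating z = 6x1 - 3x2 at each vertex:
  (0, 0): z = 0
  (6.75, 0): z = 40.5
  (6.3, 1.8): z = 32.4
  (0, 6): z = -18

The smallest value is z = -18, attained at (0, 6).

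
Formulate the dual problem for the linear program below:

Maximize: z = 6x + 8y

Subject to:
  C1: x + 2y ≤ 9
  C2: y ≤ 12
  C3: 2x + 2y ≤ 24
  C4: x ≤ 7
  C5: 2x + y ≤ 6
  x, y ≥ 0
Minimize: z = 9y1 + 12y2 + 24y3 + 7y4 + 6y5

Subject to:
  C1: -y1 - 2y3 - y4 - 2y5 ≤ -6
  C2: -2y1 - y2 - 2y3 - y5 ≤ -8
  y1, y2, y3, y4, y5 ≥ 0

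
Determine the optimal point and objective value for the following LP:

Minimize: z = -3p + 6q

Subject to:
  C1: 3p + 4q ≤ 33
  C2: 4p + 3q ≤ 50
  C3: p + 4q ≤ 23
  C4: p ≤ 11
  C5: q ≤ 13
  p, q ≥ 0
Each vertex is the intersection of two constraint boundaries that also satisfies all remaining constraints:
  p = 0 and q = 0 → (0, 0)
  3p + 4q = 33 and p = 11 → (11, 0)
  3p + 4q = 33 and p + 4q = 23 → (5, 4.5)
  p + 4q = 23 and p = 0 → (0, 5.75)

Evaluating z = -3p + 6q at each vertex:
  (0, 0): z = 0
  (11, 0): z = -33
  (5, 4.5): z = 12
  (0, 5.75): z = 34.5

The minimum is at (11, 0) with z = -33.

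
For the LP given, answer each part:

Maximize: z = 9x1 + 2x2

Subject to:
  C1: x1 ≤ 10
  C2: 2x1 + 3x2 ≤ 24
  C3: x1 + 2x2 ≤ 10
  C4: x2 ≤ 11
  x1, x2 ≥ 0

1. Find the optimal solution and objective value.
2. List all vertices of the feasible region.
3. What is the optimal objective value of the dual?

1. x1 = 10, x2 = 0, z = 90
2. (0, 0), (10, 0), (0, 5)
3. 90 (by strong duality, equal to the primal optimum)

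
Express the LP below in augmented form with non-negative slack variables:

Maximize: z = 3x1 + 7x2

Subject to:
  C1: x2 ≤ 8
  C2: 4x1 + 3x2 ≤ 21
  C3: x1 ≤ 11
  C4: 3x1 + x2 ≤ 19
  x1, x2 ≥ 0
max z = 3x1 + 7x2

s.t.
  x2 + s1 = 8
  4x1 + 3x2 + s2 = 21
  x1 + s3 = 11
  3x1 + x2 + s4 = 19
  x1, x2, s1, s2, s3, s4 ≥ 0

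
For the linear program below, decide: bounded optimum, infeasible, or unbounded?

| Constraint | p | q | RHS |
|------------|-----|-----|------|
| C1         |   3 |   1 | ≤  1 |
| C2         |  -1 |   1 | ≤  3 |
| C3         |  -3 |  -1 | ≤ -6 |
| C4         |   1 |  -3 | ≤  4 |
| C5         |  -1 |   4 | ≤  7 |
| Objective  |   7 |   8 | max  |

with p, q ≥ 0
C1 requires 3p + q ≤ 1, while C3 (-3p - q ≤ -6) is equivalent to 3p + q ≥ 6. Together they would need 6 ≤ 3p + q ≤ 1, which is impossible since 6 > 1. No point satisfies all constraints.

Infeasible — the constraint set is empty.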